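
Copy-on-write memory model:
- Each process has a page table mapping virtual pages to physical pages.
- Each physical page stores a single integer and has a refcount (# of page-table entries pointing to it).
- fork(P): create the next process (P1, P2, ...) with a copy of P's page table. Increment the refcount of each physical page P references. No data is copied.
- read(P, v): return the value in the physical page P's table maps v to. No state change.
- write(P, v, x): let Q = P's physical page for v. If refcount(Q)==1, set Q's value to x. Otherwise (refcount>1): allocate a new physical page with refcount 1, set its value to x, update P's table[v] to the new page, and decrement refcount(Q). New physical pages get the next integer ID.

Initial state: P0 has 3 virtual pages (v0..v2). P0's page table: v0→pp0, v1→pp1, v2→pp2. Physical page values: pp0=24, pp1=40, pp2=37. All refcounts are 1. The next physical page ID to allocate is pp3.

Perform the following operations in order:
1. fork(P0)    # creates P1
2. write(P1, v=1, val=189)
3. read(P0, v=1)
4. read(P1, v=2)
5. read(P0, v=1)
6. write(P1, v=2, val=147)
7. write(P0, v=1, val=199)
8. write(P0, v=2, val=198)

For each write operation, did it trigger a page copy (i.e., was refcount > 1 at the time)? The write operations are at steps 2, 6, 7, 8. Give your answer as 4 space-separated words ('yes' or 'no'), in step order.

Op 1: fork(P0) -> P1. 3 ppages; refcounts: pp0:2 pp1:2 pp2:2
Op 2: write(P1, v1, 189). refcount(pp1)=2>1 -> COPY to pp3. 4 ppages; refcounts: pp0:2 pp1:1 pp2:2 pp3:1
Op 3: read(P0, v1) -> 40. No state change.
Op 4: read(P1, v2) -> 37. No state change.
Op 5: read(P0, v1) -> 40. No state change.
Op 6: write(P1, v2, 147). refcount(pp2)=2>1 -> COPY to pp4. 5 ppages; refcounts: pp0:2 pp1:1 pp2:1 pp3:1 pp4:1
Op 7: write(P0, v1, 199). refcount(pp1)=1 -> write in place. 5 ppages; refcounts: pp0:2 pp1:1 pp2:1 pp3:1 pp4:1
Op 8: write(P0, v2, 198). refcount(pp2)=1 -> write in place. 5 ppages; refcounts: pp0:2 pp1:1 pp2:1 pp3:1 pp4:1

yes yes no no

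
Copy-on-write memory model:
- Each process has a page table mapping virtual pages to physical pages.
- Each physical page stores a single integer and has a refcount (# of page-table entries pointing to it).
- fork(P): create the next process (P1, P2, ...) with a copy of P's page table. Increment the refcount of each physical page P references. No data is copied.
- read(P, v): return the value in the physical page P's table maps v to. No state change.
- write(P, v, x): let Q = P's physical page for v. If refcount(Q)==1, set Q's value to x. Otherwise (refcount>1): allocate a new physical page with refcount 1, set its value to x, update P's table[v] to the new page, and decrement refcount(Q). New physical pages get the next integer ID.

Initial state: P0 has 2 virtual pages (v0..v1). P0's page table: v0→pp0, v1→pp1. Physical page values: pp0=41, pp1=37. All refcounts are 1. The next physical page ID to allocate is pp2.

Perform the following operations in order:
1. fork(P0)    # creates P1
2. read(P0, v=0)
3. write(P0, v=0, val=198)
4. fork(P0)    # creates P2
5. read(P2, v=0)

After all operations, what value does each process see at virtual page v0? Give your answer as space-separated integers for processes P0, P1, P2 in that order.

Answer: 198 41 198

Derivation:
Op 1: fork(P0) -> P1. 2 ppages; refcounts: pp0:2 pp1:2
Op 2: read(P0, v0) -> 41. No state change.
Op 3: write(P0, v0, 198). refcount(pp0)=2>1 -> COPY to pp2. 3 ppages; refcounts: pp0:1 pp1:2 pp2:1
Op 4: fork(P0) -> P2. 3 ppages; refcounts: pp0:1 pp1:3 pp2:2
Op 5: read(P2, v0) -> 198. No state change.
P0: v0 -> pp2 = 198
P1: v0 -> pp0 = 41
P2: v0 -> pp2 = 198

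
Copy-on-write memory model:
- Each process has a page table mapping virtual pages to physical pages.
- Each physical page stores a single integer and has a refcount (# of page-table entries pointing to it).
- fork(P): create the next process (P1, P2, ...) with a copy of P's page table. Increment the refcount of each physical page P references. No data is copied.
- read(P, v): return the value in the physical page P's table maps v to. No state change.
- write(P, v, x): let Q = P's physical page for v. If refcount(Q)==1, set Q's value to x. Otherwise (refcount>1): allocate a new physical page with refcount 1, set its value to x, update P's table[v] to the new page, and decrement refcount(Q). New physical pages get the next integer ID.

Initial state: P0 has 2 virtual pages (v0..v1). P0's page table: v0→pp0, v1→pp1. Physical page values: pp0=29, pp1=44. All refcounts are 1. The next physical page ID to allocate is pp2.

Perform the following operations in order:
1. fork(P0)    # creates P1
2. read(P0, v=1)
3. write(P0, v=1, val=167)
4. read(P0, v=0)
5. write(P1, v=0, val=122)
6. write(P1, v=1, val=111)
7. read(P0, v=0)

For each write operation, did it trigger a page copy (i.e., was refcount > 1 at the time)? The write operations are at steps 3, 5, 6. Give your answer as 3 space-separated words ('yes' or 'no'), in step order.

Op 1: fork(P0) -> P1. 2 ppages; refcounts: pp0:2 pp1:2
Op 2: read(P0, v1) -> 44. No state change.
Op 3: write(P0, v1, 167). refcount(pp1)=2>1 -> COPY to pp2. 3 ppages; refcounts: pp0:2 pp1:1 pp2:1
Op 4: read(P0, v0) -> 29. No state change.
Op 5: write(P1, v0, 122). refcount(pp0)=2>1 -> COPY to pp3. 4 ppages; refcounts: pp0:1 pp1:1 pp2:1 pp3:1
Op 6: write(P1, v1, 111). refcount(pp1)=1 -> write in place. 4 ppages; refcounts: pp0:1 pp1:1 pp2:1 pp3:1
Op 7: read(P0, v0) -> 29. No state change.

yes yes no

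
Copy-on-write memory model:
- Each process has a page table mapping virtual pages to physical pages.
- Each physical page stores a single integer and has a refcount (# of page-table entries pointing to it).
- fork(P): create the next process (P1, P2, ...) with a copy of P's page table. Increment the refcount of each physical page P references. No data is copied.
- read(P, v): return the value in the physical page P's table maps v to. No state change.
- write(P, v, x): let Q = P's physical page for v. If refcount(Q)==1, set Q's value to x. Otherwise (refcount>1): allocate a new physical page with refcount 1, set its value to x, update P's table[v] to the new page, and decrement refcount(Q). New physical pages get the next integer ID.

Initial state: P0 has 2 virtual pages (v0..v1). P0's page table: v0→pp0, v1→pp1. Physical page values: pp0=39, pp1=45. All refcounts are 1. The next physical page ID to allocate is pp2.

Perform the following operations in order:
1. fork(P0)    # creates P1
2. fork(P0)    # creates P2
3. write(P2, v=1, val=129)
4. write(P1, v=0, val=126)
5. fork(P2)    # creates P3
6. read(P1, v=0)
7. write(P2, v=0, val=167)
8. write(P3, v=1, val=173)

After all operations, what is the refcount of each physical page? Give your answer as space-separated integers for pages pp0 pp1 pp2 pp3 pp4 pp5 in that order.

Answer: 2 2 1 1 1 1

Derivation:
Op 1: fork(P0) -> P1. 2 ppages; refcounts: pp0:2 pp1:2
Op 2: fork(P0) -> P2. 2 ppages; refcounts: pp0:3 pp1:3
Op 3: write(P2, v1, 129). refcount(pp1)=3>1 -> COPY to pp2. 3 ppages; refcounts: pp0:3 pp1:2 pp2:1
Op 4: write(P1, v0, 126). refcount(pp0)=3>1 -> COPY to pp3. 4 ppages; refcounts: pp0:2 pp1:2 pp2:1 pp3:1
Op 5: fork(P2) -> P3. 4 ppages; refcounts: pp0:3 pp1:2 pp2:2 pp3:1
Op 6: read(P1, v0) -> 126. No state change.
Op 7: write(P2, v0, 167). refcount(pp0)=3>1 -> COPY to pp4. 5 ppages; refcounts: pp0:2 pp1:2 pp2:2 pp3:1 pp4:1
Op 8: write(P3, v1, 173). refcount(pp2)=2>1 -> COPY to pp5. 6 ppages; refcounts: pp0:2 pp1:2 pp2:1 pp3:1 pp4:1 pp5:1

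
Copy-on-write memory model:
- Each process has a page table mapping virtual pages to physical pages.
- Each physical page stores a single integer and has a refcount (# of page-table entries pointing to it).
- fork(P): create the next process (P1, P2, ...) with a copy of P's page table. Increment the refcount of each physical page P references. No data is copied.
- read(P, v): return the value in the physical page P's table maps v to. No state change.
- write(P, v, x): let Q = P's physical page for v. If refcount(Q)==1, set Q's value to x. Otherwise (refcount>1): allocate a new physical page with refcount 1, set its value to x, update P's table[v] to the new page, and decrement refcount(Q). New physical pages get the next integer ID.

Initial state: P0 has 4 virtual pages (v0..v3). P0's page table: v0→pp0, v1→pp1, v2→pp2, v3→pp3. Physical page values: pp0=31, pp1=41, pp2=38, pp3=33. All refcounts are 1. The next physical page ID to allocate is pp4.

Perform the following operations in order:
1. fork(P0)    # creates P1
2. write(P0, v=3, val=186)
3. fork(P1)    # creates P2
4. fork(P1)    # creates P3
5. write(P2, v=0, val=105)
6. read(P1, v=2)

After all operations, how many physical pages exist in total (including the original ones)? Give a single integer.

Op 1: fork(P0) -> P1. 4 ppages; refcounts: pp0:2 pp1:2 pp2:2 pp3:2
Op 2: write(P0, v3, 186). refcount(pp3)=2>1 -> COPY to pp4. 5 ppages; refcounts: pp0:2 pp1:2 pp2:2 pp3:1 pp4:1
Op 3: fork(P1) -> P2. 5 ppages; refcounts: pp0:3 pp1:3 pp2:3 pp3:2 pp4:1
Op 4: fork(P1) -> P3. 5 ppages; refcounts: pp0:4 pp1:4 pp2:4 pp3:3 pp4:1
Op 5: write(P2, v0, 105). refcount(pp0)=4>1 -> COPY to pp5. 6 ppages; refcounts: pp0:3 pp1:4 pp2:4 pp3:3 pp4:1 pp5:1
Op 6: read(P1, v2) -> 38. No state change.

Answer: 6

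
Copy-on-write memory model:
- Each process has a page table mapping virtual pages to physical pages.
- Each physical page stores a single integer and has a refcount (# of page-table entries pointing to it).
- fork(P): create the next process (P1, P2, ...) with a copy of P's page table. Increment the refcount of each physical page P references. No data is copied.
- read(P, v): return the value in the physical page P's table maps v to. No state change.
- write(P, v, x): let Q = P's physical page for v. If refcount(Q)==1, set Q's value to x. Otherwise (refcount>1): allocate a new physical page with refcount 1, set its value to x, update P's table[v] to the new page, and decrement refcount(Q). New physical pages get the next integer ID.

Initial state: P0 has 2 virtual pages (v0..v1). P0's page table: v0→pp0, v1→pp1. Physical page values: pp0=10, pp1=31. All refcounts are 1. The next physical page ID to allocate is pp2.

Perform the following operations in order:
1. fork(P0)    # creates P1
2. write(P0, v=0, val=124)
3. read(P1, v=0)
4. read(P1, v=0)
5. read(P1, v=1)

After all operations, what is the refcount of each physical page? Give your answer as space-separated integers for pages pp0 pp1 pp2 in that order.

Op 1: fork(P0) -> P1. 2 ppages; refcounts: pp0:2 pp1:2
Op 2: write(P0, v0, 124). refcount(pp0)=2>1 -> COPY to pp2. 3 ppages; refcounts: pp0:1 pp1:2 pp2:1
Op 3: read(P1, v0) -> 10. No state change.
Op 4: read(P1, v0) -> 10. No state change.
Op 5: read(P1, v1) -> 31. No state change.

Answer: 1 2 1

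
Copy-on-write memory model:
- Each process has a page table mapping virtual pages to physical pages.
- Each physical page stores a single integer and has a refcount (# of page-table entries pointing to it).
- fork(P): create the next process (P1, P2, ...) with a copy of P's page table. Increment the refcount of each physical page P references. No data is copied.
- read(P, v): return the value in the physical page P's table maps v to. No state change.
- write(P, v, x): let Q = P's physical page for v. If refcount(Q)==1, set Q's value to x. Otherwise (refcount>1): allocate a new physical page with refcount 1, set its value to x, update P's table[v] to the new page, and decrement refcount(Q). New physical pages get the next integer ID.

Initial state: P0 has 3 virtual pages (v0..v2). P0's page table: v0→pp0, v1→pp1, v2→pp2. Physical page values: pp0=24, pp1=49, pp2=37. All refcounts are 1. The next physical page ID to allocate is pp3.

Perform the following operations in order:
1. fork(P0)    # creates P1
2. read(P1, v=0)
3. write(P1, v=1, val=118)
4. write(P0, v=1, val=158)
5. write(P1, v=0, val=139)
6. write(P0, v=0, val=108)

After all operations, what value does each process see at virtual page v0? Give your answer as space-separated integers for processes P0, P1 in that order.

Answer: 108 139

Derivation:
Op 1: fork(P0) -> P1. 3 ppages; refcounts: pp0:2 pp1:2 pp2:2
Op 2: read(P1, v0) -> 24. No state change.
Op 3: write(P1, v1, 118). refcount(pp1)=2>1 -> COPY to pp3. 4 ppages; refcounts: pp0:2 pp1:1 pp2:2 pp3:1
Op 4: write(P0, v1, 158). refcount(pp1)=1 -> write in place. 4 ppages; refcounts: pp0:2 pp1:1 pp2:2 pp3:1
Op 5: write(P1, v0, 139). refcount(pp0)=2>1 -> COPY to pp4. 5 ppages; refcounts: pp0:1 pp1:1 pp2:2 pp3:1 pp4:1
Op 6: write(P0, v0, 108). refcount(pp0)=1 -> write in place. 5 ppages; refcounts: pp0:1 pp1:1 pp2:2 pp3:1 pp4:1
P0: v0 -> pp0 = 108
P1: v0 -> pp4 = 139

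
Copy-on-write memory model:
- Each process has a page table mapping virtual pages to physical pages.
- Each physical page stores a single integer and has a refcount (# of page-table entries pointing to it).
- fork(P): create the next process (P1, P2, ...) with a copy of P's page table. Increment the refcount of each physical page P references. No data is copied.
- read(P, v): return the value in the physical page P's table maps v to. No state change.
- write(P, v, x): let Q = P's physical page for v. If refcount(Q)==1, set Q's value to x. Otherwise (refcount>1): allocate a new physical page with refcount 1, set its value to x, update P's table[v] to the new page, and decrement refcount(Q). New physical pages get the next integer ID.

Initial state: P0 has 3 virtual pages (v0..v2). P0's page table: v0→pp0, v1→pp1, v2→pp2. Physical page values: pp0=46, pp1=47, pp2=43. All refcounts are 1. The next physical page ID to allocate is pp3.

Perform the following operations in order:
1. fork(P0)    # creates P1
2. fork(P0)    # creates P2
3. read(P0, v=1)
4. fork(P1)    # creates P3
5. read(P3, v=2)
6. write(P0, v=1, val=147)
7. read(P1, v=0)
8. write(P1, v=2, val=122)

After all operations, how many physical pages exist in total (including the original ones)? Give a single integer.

Op 1: fork(P0) -> P1. 3 ppages; refcounts: pp0:2 pp1:2 pp2:2
Op 2: fork(P0) -> P2. 3 ppages; refcounts: pp0:3 pp1:3 pp2:3
Op 3: read(P0, v1) -> 47. No state change.
Op 4: fork(P1) -> P3. 3 ppages; refcounts: pp0:4 pp1:4 pp2:4
Op 5: read(P3, v2) -> 43. No state change.
Op 6: write(P0, v1, 147). refcount(pp1)=4>1 -> COPY to pp3. 4 ppages; refcounts: pp0:4 pp1:3 pp2:4 pp3:1
Op 7: read(P1, v0) -> 46. No state change.
Op 8: write(P1, v2, 122). refcount(pp2)=4>1 -> COPY to pp4. 5 ppages; refcounts: pp0:4 pp1:3 pp2:3 pp3:1 pp4:1

Answer: 5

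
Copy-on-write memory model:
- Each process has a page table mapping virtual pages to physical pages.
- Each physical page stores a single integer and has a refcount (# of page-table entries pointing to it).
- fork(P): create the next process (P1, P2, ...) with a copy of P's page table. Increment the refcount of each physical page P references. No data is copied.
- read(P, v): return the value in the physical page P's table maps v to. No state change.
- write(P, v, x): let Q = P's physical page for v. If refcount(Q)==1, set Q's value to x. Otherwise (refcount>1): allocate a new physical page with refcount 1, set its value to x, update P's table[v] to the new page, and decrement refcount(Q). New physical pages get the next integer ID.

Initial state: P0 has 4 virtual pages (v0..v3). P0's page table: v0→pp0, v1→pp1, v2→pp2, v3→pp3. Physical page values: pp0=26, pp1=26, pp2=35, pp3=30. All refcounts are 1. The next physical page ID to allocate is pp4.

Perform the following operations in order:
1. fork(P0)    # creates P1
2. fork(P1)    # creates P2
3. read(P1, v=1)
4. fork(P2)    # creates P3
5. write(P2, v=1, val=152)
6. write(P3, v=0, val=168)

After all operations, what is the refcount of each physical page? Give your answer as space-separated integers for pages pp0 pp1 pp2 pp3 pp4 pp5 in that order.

Answer: 3 3 4 4 1 1

Derivation:
Op 1: fork(P0) -> P1. 4 ppages; refcounts: pp0:2 pp1:2 pp2:2 pp3:2
Op 2: fork(P1) -> P2. 4 ppages; refcounts: pp0:3 pp1:3 pp2:3 pp3:3
Op 3: read(P1, v1) -> 26. No state change.
Op 4: fork(P2) -> P3. 4 ppages; refcounts: pp0:4 pp1:4 pp2:4 pp3:4
Op 5: write(P2, v1, 152). refcount(pp1)=4>1 -> COPY to pp4. 5 ppages; refcounts: pp0:4 pp1:3 pp2:4 pp3:4 pp4:1
Op 6: write(P3, v0, 168). refcount(pp0)=4>1 -> COPY to pp5. 6 ppages; refcounts: pp0:3 pp1:3 pp2:4 pp3:4 pp4:1 pp5:1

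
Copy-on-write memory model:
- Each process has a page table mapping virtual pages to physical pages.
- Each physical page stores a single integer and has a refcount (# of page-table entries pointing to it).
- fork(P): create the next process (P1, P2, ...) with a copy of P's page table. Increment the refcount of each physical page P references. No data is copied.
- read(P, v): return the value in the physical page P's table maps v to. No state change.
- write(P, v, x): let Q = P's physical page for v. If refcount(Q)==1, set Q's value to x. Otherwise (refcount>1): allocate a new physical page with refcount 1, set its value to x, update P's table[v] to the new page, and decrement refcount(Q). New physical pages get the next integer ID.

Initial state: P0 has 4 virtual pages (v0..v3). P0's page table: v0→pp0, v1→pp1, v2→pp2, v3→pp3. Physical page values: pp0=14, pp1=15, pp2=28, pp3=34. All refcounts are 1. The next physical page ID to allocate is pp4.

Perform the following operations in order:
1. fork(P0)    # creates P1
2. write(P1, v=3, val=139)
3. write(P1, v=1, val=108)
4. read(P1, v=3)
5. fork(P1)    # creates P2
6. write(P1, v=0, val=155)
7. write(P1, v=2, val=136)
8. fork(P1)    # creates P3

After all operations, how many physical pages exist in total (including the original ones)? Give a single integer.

Answer: 8

Derivation:
Op 1: fork(P0) -> P1. 4 ppages; refcounts: pp0:2 pp1:2 pp2:2 pp3:2
Op 2: write(P1, v3, 139). refcount(pp3)=2>1 -> COPY to pp4. 5 ppages; refcounts: pp0:2 pp1:2 pp2:2 pp3:1 pp4:1
Op 3: write(P1, v1, 108). refcount(pp1)=2>1 -> COPY to pp5. 6 ppages; refcounts: pp0:2 pp1:1 pp2:2 pp3:1 pp4:1 pp5:1
Op 4: read(P1, v3) -> 139. No state change.
Op 5: fork(P1) -> P2. 6 ppages; refcounts: pp0:3 pp1:1 pp2:3 pp3:1 pp4:2 pp5:2
Op 6: write(P1, v0, 155). refcount(pp0)=3>1 -> COPY to pp6. 7 ppages; refcounts: pp0:2 pp1:1 pp2:3 pp3:1 pp4:2 pp5:2 pp6:1
Op 7: write(P1, v2, 136). refcount(pp2)=3>1 -> COPY to pp7. 8 ppages; refcounts: pp0:2 pp1:1 pp2:2 pp3:1 pp4:2 pp5:2 pp6:1 pp7:1
Op 8: fork(P1) -> P3. 8 ppages; refcounts: pp0:2 pp1:1 pp2:2 pp3:1 pp4:3 pp5:3 pp6:2 pp7:2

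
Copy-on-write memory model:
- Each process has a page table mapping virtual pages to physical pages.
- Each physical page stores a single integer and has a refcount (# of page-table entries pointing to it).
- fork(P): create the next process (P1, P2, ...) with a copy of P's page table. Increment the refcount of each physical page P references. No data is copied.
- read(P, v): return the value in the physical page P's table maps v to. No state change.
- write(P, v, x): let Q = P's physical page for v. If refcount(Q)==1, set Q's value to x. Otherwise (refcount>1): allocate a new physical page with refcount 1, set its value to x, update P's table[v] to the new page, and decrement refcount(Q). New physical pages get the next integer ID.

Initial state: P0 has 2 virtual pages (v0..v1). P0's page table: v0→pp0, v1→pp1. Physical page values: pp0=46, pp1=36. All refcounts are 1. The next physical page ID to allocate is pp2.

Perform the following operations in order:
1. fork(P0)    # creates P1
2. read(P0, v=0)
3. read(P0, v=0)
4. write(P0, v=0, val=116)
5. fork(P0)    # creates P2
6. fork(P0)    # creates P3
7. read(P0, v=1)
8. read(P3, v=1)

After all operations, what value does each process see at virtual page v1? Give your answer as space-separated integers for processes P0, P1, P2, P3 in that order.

Answer: 36 36 36 36

Derivation:
Op 1: fork(P0) -> P1. 2 ppages; refcounts: pp0:2 pp1:2
Op 2: read(P0, v0) -> 46. No state change.
Op 3: read(P0, v0) -> 46. No state change.
Op 4: write(P0, v0, 116). refcount(pp0)=2>1 -> COPY to pp2. 3 ppages; refcounts: pp0:1 pp1:2 pp2:1
Op 5: fork(P0) -> P2. 3 ppages; refcounts: pp0:1 pp1:3 pp2:2
Op 6: fork(P0) -> P3. 3 ppages; refcounts: pp0:1 pp1:4 pp2:3
Op 7: read(P0, v1) -> 36. No state change.
Op 8: read(P3, v1) -> 36. No state change.
P0: v1 -> pp1 = 36
P1: v1 -> pp1 = 36
P2: v1 -> pp1 = 36
P3: v1 -> pp1 = 36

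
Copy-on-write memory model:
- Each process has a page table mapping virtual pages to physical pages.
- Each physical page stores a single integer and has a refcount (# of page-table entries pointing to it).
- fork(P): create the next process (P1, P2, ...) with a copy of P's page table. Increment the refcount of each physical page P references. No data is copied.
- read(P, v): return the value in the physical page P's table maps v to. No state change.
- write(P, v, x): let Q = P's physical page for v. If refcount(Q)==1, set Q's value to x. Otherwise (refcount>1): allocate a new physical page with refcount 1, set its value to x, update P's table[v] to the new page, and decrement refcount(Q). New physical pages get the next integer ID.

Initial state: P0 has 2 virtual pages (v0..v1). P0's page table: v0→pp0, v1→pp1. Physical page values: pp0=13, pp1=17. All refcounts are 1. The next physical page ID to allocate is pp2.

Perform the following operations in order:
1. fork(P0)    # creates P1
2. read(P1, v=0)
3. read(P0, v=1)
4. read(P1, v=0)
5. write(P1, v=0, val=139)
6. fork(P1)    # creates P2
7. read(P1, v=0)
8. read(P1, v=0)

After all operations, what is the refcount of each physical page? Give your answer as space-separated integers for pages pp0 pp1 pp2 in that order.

Answer: 1 3 2

Derivation:
Op 1: fork(P0) -> P1. 2 ppages; refcounts: pp0:2 pp1:2
Op 2: read(P1, v0) -> 13. No state change.
Op 3: read(P0, v1) -> 17. No state change.
Op 4: read(P1, v0) -> 13. No state change.
Op 5: write(P1, v0, 139). refcount(pp0)=2>1 -> COPY to pp2. 3 ppages; refcounts: pp0:1 pp1:2 pp2:1
Op 6: fork(P1) -> P2. 3 ppages; refcounts: pp0:1 pp1:3 pp2:2
Op 7: read(P1, v0) -> 139. No state change.
Op 8: read(P1, v0) -> 139. No state change.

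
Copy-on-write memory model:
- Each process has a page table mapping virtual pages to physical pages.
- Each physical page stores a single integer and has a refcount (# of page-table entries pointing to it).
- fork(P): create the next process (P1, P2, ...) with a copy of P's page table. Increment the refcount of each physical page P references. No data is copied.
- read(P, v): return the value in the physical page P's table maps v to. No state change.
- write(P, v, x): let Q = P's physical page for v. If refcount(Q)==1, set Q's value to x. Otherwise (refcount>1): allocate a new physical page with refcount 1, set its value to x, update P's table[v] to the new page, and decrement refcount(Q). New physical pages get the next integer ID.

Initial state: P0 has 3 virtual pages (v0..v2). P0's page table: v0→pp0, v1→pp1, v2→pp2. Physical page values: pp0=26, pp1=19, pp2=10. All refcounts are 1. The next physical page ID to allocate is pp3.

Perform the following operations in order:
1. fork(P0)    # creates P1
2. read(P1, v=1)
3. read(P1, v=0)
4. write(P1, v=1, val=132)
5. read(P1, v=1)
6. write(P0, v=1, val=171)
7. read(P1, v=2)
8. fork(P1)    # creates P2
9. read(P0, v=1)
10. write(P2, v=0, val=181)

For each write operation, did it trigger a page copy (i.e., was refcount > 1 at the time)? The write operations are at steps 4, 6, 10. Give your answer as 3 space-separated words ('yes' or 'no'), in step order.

Op 1: fork(P0) -> P1. 3 ppages; refcounts: pp0:2 pp1:2 pp2:2
Op 2: read(P1, v1) -> 19. No state change.
Op 3: read(P1, v0) -> 26. No state change.
Op 4: write(P1, v1, 132). refcount(pp1)=2>1 -> COPY to pp3. 4 ppages; refcounts: pp0:2 pp1:1 pp2:2 pp3:1
Op 5: read(P1, v1) -> 132. No state change.
Op 6: write(P0, v1, 171). refcount(pp1)=1 -> write in place. 4 ppages; refcounts: pp0:2 pp1:1 pp2:2 pp3:1
Op 7: read(P1, v2) -> 10. No state change.
Op 8: fork(P1) -> P2. 4 ppages; refcounts: pp0:3 pp1:1 pp2:3 pp3:2
Op 9: read(P0, v1) -> 171. No state change.
Op 10: write(P2, v0, 181). refcount(pp0)=3>1 -> COPY to pp4. 5 ppages; refcounts: pp0:2 pp1:1 pp2:3 pp3:2 pp4:1

yes no yes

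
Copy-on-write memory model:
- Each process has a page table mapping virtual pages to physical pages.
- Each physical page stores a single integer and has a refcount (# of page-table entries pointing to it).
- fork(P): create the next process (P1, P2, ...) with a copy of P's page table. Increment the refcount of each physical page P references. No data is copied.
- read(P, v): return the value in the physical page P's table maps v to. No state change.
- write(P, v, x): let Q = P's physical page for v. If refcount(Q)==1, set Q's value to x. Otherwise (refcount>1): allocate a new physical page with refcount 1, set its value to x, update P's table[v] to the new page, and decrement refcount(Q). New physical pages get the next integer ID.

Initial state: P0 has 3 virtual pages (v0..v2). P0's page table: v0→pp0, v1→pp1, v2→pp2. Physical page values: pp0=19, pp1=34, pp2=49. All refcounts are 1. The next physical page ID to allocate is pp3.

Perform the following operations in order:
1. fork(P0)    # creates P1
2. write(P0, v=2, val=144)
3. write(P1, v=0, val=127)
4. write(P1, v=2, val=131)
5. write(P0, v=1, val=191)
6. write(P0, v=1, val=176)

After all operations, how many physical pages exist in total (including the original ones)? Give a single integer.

Answer: 6

Derivation:
Op 1: fork(P0) -> P1. 3 ppages; refcounts: pp0:2 pp1:2 pp2:2
Op 2: write(P0, v2, 144). refcount(pp2)=2>1 -> COPY to pp3. 4 ppages; refcounts: pp0:2 pp1:2 pp2:1 pp3:1
Op 3: write(P1, v0, 127). refcount(pp0)=2>1 -> COPY to pp4. 5 ppages; refcounts: pp0:1 pp1:2 pp2:1 pp3:1 pp4:1
Op 4: write(P1, v2, 131). refcount(pp2)=1 -> write in place. 5 ppages; refcounts: pp0:1 pp1:2 pp2:1 pp3:1 pp4:1
Op 5: write(P0, v1, 191). refcount(pp1)=2>1 -> COPY to pp5. 6 ppages; refcounts: pp0:1 pp1:1 pp2:1 pp3:1 pp4:1 pp5:1
Op 6: write(P0, v1, 176). refcount(pp5)=1 -> write in place. 6 ppages; refcounts: pp0:1 pp1:1 pp2:1 pp3:1 pp4:1 pp5:1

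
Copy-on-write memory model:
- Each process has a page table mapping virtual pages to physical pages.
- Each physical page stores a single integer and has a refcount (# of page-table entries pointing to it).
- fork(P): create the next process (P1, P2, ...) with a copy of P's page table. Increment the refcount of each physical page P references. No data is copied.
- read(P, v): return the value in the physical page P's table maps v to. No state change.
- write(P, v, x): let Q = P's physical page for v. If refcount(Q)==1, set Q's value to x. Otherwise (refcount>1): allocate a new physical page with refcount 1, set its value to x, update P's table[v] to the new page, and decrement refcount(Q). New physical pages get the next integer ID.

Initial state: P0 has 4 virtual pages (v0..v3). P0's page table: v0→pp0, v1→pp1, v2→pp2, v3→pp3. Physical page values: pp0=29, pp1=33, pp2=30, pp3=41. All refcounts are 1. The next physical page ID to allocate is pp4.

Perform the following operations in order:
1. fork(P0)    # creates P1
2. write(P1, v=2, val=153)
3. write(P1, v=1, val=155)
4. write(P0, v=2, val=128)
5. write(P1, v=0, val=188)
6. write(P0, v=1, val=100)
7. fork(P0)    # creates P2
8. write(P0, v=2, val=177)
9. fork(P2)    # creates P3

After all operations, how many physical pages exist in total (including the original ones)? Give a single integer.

Answer: 8

Derivation:
Op 1: fork(P0) -> P1. 4 ppages; refcounts: pp0:2 pp1:2 pp2:2 pp3:2
Op 2: write(P1, v2, 153). refcount(pp2)=2>1 -> COPY to pp4. 5 ppages; refcounts: pp0:2 pp1:2 pp2:1 pp3:2 pp4:1
Op 3: write(P1, v1, 155). refcount(pp1)=2>1 -> COPY to pp5. 6 ppages; refcounts: pp0:2 pp1:1 pp2:1 pp3:2 pp4:1 pp5:1
Op 4: write(P0, v2, 128). refcount(pp2)=1 -> write in place. 6 ppages; refcounts: pp0:2 pp1:1 pp2:1 pp3:2 pp4:1 pp5:1
Op 5: write(P1, v0, 188). refcount(pp0)=2>1 -> COPY to pp6. 7 ppages; refcounts: pp0:1 pp1:1 pp2:1 pp3:2 pp4:1 pp5:1 pp6:1
Op 6: write(P0, v1, 100). refcount(pp1)=1 -> write in place. 7 ppages; refcounts: pp0:1 pp1:1 pp2:1 pp3:2 pp4:1 pp5:1 pp6:1
Op 7: fork(P0) -> P2. 7 ppages; refcounts: pp0:2 pp1:2 pp2:2 pp3:3 pp4:1 pp5:1 pp6:1
Op 8: write(P0, v2, 177). refcount(pp2)=2>1 -> COPY to pp7. 8 ppages; refcounts: pp0:2 pp1:2 pp2:1 pp3:3 pp4:1 pp5:1 pp6:1 pp7:1
Op 9: fork(P2) -> P3. 8 ppages; refcounts: pp0:3 pp1:3 pp2:2 pp3:4 pp4:1 pp5:1 pp6:1 pp7:1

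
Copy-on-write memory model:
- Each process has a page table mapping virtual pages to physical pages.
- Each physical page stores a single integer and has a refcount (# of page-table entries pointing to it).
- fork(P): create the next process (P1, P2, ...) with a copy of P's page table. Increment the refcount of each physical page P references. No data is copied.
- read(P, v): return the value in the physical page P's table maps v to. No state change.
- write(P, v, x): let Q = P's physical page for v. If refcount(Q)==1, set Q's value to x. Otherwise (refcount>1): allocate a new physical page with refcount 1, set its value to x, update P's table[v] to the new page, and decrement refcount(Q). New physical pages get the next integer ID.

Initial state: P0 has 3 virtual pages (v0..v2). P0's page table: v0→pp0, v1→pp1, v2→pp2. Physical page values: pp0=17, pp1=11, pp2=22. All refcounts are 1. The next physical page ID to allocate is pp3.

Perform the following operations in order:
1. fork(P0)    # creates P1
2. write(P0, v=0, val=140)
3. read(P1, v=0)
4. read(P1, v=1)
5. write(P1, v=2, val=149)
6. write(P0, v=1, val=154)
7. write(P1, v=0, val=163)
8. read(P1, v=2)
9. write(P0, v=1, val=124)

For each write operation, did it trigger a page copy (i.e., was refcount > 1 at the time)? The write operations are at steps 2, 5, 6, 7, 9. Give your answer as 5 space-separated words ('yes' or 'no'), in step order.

Op 1: fork(P0) -> P1. 3 ppages; refcounts: pp0:2 pp1:2 pp2:2
Op 2: write(P0, v0, 140). refcount(pp0)=2>1 -> COPY to pp3. 4 ppages; refcounts: pp0:1 pp1:2 pp2:2 pp3:1
Op 3: read(P1, v0) -> 17. No state change.
Op 4: read(P1, v1) -> 11. No state change.
Op 5: write(P1, v2, 149). refcount(pp2)=2>1 -> COPY to pp4. 5 ppages; refcounts: pp0:1 pp1:2 pp2:1 pp3:1 pp4:1
Op 6: write(P0, v1, 154). refcount(pp1)=2>1 -> COPY to pp5. 6 ppages; refcounts: pp0:1 pp1:1 pp2:1 pp3:1 pp4:1 pp5:1
Op 7: write(P1, v0, 163). refcount(pp0)=1 -> write in place. 6 ppages; refcounts: pp0:1 pp1:1 pp2:1 pp3:1 pp4:1 pp5:1
Op 8: read(P1, v2) -> 149. No state change.
Op 9: write(P0, v1, 124). refcount(pp5)=1 -> write in place. 6 ppages; refcounts: pp0:1 pp1:1 pp2:1 pp3:1 pp4:1 pp5:1

yes yes yes no no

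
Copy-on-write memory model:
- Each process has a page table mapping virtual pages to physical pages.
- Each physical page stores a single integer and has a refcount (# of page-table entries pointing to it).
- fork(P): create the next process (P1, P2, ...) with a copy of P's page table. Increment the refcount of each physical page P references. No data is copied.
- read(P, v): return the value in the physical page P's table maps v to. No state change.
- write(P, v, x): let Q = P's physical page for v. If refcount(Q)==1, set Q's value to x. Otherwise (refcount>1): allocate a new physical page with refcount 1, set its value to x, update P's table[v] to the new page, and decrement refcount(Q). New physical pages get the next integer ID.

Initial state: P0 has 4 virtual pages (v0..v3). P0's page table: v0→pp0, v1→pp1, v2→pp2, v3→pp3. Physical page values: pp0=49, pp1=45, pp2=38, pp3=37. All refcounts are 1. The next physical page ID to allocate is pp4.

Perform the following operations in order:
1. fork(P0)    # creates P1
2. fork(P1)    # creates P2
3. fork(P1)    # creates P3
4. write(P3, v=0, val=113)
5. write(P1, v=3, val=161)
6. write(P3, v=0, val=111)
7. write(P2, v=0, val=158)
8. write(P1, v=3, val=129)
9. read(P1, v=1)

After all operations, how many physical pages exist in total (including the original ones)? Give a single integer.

Answer: 7

Derivation:
Op 1: fork(P0) -> P1. 4 ppages; refcounts: pp0:2 pp1:2 pp2:2 pp3:2
Op 2: fork(P1) -> P2. 4 ppages; refcounts: pp0:3 pp1:3 pp2:3 pp3:3
Op 3: fork(P1) -> P3. 4 ppages; refcounts: pp0:4 pp1:4 pp2:4 pp3:4
Op 4: write(P3, v0, 113). refcount(pp0)=4>1 -> COPY to pp4. 5 ppages; refcounts: pp0:3 pp1:4 pp2:4 pp3:4 pp4:1
Op 5: write(P1, v3, 161). refcount(pp3)=4>1 -> COPY to pp5. 6 ppages; refcounts: pp0:3 pp1:4 pp2:4 pp3:3 pp4:1 pp5:1
Op 6: write(P3, v0, 111). refcount(pp4)=1 -> write in place. 6 ppages; refcounts: pp0:3 pp1:4 pp2:4 pp3:3 pp4:1 pp5:1
Op 7: write(P2, v0, 158). refcount(pp0)=3>1 -> COPY to pp6. 7 ppages; refcounts: pp0:2 pp1:4 pp2:4 pp3:3 pp4:1 pp5:1 pp6:1
Op 8: write(P1, v3, 129). refcount(pp5)=1 -> write in place. 7 ppages; refcounts: pp0:2 pp1:4 pp2:4 pp3:3 pp4:1 pp5:1 pp6:1
Op 9: read(P1, v1) -> 45. No state change.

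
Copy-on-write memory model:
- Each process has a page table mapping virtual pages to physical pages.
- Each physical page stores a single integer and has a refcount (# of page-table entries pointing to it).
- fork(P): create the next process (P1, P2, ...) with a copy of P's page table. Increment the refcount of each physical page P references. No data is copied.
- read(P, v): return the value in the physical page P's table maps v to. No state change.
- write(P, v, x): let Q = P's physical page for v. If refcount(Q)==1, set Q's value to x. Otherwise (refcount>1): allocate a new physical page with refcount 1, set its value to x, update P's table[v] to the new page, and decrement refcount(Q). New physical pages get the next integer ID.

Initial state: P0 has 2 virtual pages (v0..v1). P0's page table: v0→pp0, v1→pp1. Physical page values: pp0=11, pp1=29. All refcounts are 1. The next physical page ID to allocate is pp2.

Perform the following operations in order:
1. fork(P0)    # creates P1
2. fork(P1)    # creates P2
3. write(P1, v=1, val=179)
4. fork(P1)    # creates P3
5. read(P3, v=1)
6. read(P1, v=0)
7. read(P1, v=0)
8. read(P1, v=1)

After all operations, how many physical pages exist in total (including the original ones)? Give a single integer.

Answer: 3

Derivation:
Op 1: fork(P0) -> P1. 2 ppages; refcounts: pp0:2 pp1:2
Op 2: fork(P1) -> P2. 2 ppages; refcounts: pp0:3 pp1:3
Op 3: write(P1, v1, 179). refcount(pp1)=3>1 -> COPY to pp2. 3 ppages; refcounts: pp0:3 pp1:2 pp2:1
Op 4: fork(P1) -> P3. 3 ppages; refcounts: pp0:4 pp1:2 pp2:2
Op 5: read(P3, v1) -> 179. No state change.
Op 6: read(P1, v0) -> 11. No state change.
Op 7: read(P1, v0) -> 11. No state change.
Op 8: read(P1, v1) -> 179. No state change.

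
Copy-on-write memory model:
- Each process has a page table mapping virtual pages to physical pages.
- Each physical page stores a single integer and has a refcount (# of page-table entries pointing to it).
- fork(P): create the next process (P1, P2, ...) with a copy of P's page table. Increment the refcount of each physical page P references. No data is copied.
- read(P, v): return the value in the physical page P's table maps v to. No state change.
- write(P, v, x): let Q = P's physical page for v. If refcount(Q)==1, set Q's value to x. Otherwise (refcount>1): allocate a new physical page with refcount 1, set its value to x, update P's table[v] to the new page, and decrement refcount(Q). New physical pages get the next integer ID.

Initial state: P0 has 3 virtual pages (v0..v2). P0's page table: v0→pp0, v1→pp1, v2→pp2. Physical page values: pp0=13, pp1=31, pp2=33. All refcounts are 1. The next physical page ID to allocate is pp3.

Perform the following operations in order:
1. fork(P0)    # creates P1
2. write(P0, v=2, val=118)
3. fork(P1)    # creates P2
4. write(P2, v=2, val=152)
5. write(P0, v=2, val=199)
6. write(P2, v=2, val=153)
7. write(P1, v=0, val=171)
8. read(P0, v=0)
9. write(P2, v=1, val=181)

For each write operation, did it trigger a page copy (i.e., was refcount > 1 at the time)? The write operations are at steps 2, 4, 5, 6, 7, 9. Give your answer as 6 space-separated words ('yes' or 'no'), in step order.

Op 1: fork(P0) -> P1. 3 ppages; refcounts: pp0:2 pp1:2 pp2:2
Op 2: write(P0, v2, 118). refcount(pp2)=2>1 -> COPY to pp3. 4 ppages; refcounts: pp0:2 pp1:2 pp2:1 pp3:1
Op 3: fork(P1) -> P2. 4 ppages; refcounts: pp0:3 pp1:3 pp2:2 pp3:1
Op 4: write(P2, v2, 152). refcount(pp2)=2>1 -> COPY to pp4. 5 ppages; refcounts: pp0:3 pp1:3 pp2:1 pp3:1 pp4:1
Op 5: write(P0, v2, 199). refcount(pp3)=1 -> write in place. 5 ppages; refcounts: pp0:3 pp1:3 pp2:1 pp3:1 pp4:1
Op 6: write(P2, v2, 153). refcount(pp4)=1 -> write in place. 5 ppages; refcounts: pp0:3 pp1:3 pp2:1 pp3:1 pp4:1
Op 7: write(P1, v0, 171). refcount(pp0)=3>1 -> COPY to pp5. 6 ppages; refcounts: pp0:2 pp1:3 pp2:1 pp3:1 pp4:1 pp5:1
Op 8: read(P0, v0) -> 13. No state change.
Op 9: write(P2, v1, 181). refcount(pp1)=3>1 -> COPY to pp6. 7 ppages; refcounts: pp0:2 pp1:2 pp2:1 pp3:1 pp4:1 pp5:1 pp6:1

yes yes no no yes yes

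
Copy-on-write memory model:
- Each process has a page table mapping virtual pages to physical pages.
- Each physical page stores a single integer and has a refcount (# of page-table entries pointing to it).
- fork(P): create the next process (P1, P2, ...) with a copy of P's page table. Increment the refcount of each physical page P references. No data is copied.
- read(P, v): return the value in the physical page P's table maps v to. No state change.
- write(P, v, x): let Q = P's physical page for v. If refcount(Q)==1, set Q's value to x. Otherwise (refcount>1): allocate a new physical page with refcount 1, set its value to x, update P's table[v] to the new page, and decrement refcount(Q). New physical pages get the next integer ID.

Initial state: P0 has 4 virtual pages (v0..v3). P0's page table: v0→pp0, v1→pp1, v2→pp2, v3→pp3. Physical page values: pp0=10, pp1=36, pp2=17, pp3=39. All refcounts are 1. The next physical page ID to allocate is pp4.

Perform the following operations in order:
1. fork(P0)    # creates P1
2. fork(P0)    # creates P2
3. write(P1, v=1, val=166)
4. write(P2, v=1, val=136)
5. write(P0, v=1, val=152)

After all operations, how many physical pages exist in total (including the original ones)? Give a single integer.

Answer: 6

Derivation:
Op 1: fork(P0) -> P1. 4 ppages; refcounts: pp0:2 pp1:2 pp2:2 pp3:2
Op 2: fork(P0) -> P2. 4 ppages; refcounts: pp0:3 pp1:3 pp2:3 pp3:3
Op 3: write(P1, v1, 166). refcount(pp1)=3>1 -> COPY to pp4. 5 ppages; refcounts: pp0:3 pp1:2 pp2:3 pp3:3 pp4:1
Op 4: write(P2, v1, 136). refcount(pp1)=2>1 -> COPY to pp5. 6 ppages; refcounts: pp0:3 pp1:1 pp2:3 pp3:3 pp4:1 pp5:1
Op 5: write(P0, v1, 152). refcount(pp1)=1 -> write in place. 6 ppages; refcounts: pp0:3 pp1:1 pp2:3 pp3:3 pp4:1 pp5:1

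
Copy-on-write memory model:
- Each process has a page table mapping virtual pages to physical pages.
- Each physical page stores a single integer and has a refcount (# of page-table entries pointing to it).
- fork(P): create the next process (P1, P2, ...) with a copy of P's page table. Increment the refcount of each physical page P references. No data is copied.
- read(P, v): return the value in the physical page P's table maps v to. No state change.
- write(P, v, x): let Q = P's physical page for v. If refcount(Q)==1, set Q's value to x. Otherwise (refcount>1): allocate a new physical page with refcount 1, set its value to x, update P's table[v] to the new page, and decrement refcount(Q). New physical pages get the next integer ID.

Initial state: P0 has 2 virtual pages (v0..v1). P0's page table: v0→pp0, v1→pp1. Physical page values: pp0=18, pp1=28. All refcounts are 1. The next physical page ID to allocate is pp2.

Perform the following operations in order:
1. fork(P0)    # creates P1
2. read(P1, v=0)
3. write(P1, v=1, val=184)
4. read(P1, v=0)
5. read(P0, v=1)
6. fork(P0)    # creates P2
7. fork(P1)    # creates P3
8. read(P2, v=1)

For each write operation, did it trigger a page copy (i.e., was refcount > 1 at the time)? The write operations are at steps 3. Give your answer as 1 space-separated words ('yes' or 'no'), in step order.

Op 1: fork(P0) -> P1. 2 ppages; refcounts: pp0:2 pp1:2
Op 2: read(P1, v0) -> 18. No state change.
Op 3: write(P1, v1, 184). refcount(pp1)=2>1 -> COPY to pp2. 3 ppages; refcounts: pp0:2 pp1:1 pp2:1
Op 4: read(P1, v0) -> 18. No state change.
Op 5: read(P0, v1) -> 28. No state change.
Op 6: fork(P0) -> P2. 3 ppages; refcounts: pp0:3 pp1:2 pp2:1
Op 7: fork(P1) -> P3. 3 ppages; refcounts: pp0:4 pp1:2 pp2:2
Op 8: read(P2, v1) -> 28. No state change.

yes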